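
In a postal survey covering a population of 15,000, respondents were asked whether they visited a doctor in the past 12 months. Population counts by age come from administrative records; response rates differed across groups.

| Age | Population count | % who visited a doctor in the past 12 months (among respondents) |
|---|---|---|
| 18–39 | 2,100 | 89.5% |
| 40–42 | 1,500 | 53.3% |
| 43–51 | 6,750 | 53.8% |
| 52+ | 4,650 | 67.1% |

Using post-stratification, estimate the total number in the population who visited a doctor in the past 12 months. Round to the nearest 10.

9,430

Each cell contributes its population count × the respondent rate:
  18–39: 2,100 × 89.5% = 1879.5
  40–42: 1,500 × 53.3% = 799.5
  43–51: 6,750 × 53.8% = 3631.5
  52+: 4,650 × 67.1% = 3120.15
Estimated total = 9430.65 → 9,430.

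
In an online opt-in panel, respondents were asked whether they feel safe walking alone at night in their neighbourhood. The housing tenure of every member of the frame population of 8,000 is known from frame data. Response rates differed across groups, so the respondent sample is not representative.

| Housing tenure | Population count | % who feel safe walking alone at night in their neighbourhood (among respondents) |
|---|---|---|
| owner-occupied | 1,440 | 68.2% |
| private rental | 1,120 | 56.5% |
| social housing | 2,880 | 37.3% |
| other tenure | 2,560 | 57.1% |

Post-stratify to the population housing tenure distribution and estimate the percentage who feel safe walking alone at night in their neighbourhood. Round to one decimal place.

Weight each group's respondent value by its population share:
  owner-occupied: (1,440/8,000) × 68.2 = 12.276
  private rental: (1,120/8,000) × 56.5 = 7.91
  social housing: (2,880/8,000) × 37.3 = 13.428
  other tenure: (2,560/8,000) × 57.1 = 18.272
Post-stratified estimate = 51.886 → 51.9%.

51.9%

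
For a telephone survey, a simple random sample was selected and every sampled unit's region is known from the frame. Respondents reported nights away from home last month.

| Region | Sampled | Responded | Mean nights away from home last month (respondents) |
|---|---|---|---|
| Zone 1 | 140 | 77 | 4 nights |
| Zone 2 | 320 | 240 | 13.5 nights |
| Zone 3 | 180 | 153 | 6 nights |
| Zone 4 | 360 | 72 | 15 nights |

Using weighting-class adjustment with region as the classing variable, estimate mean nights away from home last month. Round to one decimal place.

Class response rates: Zone 1 77/140 = 55%, Zone 2 240/320 = 75%, Zone 3 153/180 = 85%, Zone 4 72/360 = 20%.
With weight = n_sampled/n_responded per class, the weighted class total is n_sampled:
  Zone 1: 140 × 4 = 560
  Zone 2: 320 × 13.5 = 4320
  Zone 3: 180 × 6 = 1080
  Zone 4: 360 × 15 = 5400
Adjusted estimate = 11,360 / 1,000 = 11.36 → 11.4.

11.4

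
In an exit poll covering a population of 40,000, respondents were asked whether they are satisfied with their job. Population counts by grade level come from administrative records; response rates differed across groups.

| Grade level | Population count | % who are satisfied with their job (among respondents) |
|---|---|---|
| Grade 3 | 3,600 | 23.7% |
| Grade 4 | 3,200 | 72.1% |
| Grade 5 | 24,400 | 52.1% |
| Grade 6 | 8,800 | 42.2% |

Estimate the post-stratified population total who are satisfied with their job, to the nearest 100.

Estimated count per cell = population count × respondent percentage:
  Grade 3: 3,600 × 23.7% = 853.2
  Grade 4: 3,200 × 72.1% = 2307.2
  Grade 5: 24,400 × 52.1% = 12712.4
  Grade 6: 8,800 × 42.2% = 3713.6
Estimated total = 19586.4 → 19,600.

19,600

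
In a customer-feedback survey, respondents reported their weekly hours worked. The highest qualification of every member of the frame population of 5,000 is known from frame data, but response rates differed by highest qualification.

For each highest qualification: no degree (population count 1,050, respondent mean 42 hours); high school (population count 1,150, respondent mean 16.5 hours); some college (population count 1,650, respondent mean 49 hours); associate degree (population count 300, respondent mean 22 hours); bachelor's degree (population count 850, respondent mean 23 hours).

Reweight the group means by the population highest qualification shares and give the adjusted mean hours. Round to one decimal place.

34.0

Weight each group's respondent value by its population share:
  no degree: (1,050/5,000) × 42 = 8.82
  high school: (1,150/5,000) × 16.5 = 3.795
  some college: (1,650/5,000) × 49 = 16.17
  associate degree: (300/5,000) × 22 = 1.32
  bachelor's degree: (850/5,000) × 23 = 3.91
Post-stratified estimate = 34.015 → 34.0.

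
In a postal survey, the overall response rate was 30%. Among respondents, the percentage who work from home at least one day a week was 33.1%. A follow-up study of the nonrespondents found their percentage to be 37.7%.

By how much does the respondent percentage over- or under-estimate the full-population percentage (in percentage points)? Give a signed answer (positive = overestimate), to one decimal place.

Nonresponse fraction = 1 − 0.3 = 0.7.
Bias = (nonresponse fraction) × (respondent percentage − nonrespondent percentage)
     = 0.7 × (33.1 − 37.7) = 0.7 × -4.6 = -3.22.

-3.2 percentage points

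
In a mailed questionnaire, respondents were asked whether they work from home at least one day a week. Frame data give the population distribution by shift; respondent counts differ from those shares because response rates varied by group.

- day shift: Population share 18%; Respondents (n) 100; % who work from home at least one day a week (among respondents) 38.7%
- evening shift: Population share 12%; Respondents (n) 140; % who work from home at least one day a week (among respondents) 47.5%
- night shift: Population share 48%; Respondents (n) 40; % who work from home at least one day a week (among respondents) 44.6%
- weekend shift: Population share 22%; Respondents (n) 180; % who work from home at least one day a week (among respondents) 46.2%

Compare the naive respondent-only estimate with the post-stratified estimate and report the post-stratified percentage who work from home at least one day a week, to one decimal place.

44.2%

Unadjusted (pooled respondent) estimate weights by respondent counts:
  (100/460)×38.7 + (140/460)×47.5 + (40/460)×44.6 + (180/460)×46.2 = 44.8261%
Post-stratifying to population shares instead:
  0.18×38.7 + 0.12×47.5 + 0.48×44.6 + 0.22×46.2 = 44.238%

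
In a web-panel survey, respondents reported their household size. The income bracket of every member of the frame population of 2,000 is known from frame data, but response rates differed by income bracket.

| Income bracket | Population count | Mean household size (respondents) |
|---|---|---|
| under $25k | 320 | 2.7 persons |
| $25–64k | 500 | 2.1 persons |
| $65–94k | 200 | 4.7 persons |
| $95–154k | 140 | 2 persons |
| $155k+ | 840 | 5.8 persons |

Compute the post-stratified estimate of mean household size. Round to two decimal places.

4.00

Reweight to the known income bracket distribution:
  under $25k: (320/2,000) × 2.7 = 0.432
  $25–64k: (500/2,000) × 2.1 = 0.525
  $65–94k: (200/2,000) × 4.7 = 0.47
  $95–154k: (140/2,000) × 2 = 0.14
  $155k+: (840/2,000) × 5.8 = 2.436
Post-stratified estimate = 4.003 → 4.00.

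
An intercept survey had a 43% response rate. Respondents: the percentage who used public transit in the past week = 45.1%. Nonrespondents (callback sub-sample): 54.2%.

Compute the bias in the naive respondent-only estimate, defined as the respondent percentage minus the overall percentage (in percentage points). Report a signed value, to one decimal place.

Nonresponse fraction = 1 − 0.43 = 0.57.
Bias = (nonresponse fraction) × (respondent percentage − nonrespondent percentage)
     = 0.57 × (45.1 − 54.2) = 0.57 × -9.1 = -5.187.

-5.2 percentage points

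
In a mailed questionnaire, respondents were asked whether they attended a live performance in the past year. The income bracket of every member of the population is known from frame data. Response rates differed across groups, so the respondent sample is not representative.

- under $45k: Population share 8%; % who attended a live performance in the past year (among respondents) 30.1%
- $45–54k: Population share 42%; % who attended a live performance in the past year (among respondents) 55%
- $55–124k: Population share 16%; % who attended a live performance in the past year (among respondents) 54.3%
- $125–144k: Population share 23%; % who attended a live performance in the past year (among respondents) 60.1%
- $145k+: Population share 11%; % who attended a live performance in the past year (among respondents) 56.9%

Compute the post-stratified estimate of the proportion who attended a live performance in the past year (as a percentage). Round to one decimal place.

Each cell contributes population-share × respondent value:
  under $45k: 0.08 × 30.1 = 2.408
  $45–54k: 0.42 × 55 = 23.1
  $55–124k: 0.16 × 54.3 = 8.688
  $125–144k: 0.23 × 60.1 = 13.823
  $145k+: 0.11 × 56.9 = 6.259
Post-stratified estimate = 54.278 → 54.3%.

54.3%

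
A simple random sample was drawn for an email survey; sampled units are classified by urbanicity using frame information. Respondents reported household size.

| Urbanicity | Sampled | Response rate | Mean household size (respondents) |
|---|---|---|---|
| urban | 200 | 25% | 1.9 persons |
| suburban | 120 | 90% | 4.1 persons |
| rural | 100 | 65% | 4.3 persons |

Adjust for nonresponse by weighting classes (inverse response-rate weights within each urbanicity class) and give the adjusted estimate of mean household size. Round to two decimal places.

With weight = n_sampled/n_responded per class, the weighted class total is n_sampled:
  urban: 200 × 1.9 = 380
  suburban: 120 × 4.1 = 492
  rural: 100 × 4.3 = 430
Adjusted estimate = 1302 / 420 = 3.1 → 3.10.

3.10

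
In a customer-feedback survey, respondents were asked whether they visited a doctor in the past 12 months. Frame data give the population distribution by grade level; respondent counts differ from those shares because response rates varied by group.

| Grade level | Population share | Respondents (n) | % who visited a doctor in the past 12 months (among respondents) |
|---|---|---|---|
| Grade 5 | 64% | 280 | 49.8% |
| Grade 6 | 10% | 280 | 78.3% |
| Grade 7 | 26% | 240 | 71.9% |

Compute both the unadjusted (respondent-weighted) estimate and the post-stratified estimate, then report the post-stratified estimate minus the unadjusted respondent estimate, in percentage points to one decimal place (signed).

-8.0 percentage points

Naive respondent-only estimate (weights = respondent counts):
  (280/800)×49.8 + (280/800)×78.3 + (240/800)×71.9 = 66.405%
Post-stratifying to population shares instead:
  0.64×49.8 + 0.1×78.3 + 0.26×71.9 = 58.396%
Difference = 58.396 − 66.405 = -8.009 pp.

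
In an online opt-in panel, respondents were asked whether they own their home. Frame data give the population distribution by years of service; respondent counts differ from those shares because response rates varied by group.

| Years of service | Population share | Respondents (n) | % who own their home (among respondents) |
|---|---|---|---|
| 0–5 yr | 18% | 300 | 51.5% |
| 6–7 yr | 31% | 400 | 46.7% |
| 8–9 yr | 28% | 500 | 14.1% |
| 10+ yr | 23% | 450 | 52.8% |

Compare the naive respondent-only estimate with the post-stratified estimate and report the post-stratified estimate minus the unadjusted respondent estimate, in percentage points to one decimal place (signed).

Naive respondent-only estimate (weights = respondent counts):
  (300/1650)×51.5 + (400/1650)×46.7 + (500/1650)×14.1 + (450/1650)×52.8 = 39.3576%
Reweighting by population years of service shares:
  0.18×51.5 + 0.31×46.7 + 0.28×14.1 + 0.23×52.8 = 39.839%
Difference = 39.839 − 39.3576 = 0.4814 pp.

+0.5 percentage points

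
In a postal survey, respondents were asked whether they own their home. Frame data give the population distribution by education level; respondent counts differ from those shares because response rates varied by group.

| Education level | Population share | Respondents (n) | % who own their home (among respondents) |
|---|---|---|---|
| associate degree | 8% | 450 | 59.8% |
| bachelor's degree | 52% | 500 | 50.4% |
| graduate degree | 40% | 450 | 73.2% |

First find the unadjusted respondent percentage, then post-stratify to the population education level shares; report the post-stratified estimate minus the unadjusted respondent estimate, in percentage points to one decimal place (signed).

Without adjustment, the pooled respondent share is:
  (450/1400)×59.8 + (500/1400)×50.4 + (450/1400)×73.2 = 60.75%
Reweighting by population education level shares:
  0.08×59.8 + 0.52×50.4 + 0.4×73.2 = 60.272%
Difference = 60.272 − 60.75 = -0.478 pp.

-0.5 percentage points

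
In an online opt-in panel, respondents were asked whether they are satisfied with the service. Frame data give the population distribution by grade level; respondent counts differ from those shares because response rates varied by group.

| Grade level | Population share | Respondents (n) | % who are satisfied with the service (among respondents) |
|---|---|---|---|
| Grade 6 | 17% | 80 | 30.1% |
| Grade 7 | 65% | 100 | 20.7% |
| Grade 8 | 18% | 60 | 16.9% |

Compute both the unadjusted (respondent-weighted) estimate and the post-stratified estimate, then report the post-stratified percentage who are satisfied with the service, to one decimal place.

21.6%

Unadjusted (pooled respondent) estimate weights by respondent counts:
  (80/240)×30.1 + (100/240)×20.7 + (60/240)×16.9 = 22.8833%
Reweighting by population grade level shares:
  0.17×30.1 + 0.65×20.7 + 0.18×16.9 = 21.614%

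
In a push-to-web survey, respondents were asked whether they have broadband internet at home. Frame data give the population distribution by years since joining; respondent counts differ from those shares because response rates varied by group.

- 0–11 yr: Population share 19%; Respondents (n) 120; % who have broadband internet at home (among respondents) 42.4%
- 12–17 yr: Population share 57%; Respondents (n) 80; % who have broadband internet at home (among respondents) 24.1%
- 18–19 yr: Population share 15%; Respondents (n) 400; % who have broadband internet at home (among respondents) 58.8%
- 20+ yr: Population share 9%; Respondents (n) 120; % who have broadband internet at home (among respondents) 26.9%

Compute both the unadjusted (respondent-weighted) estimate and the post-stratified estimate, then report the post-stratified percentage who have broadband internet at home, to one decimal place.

Without adjustment, the pooled respondent share is:
  (120/720)×42.4 + (80/720)×24.1 + (400/720)×58.8 + (120/720)×26.9 = 46.8944%
Reweighting by population years since joining shares:
  0.19×42.4 + 0.57×24.1 + 0.15×58.8 + 0.09×26.9 = 33.034%

33.0%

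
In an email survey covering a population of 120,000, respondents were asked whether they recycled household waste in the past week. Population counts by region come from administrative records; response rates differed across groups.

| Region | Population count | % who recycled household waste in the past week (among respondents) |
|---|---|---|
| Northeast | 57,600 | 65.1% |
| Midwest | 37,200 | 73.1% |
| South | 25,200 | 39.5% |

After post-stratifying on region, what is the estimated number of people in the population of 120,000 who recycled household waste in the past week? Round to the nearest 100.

74,600

Each cell contributes its population count × the respondent rate:
  Northeast: 57,600 × 65.1% = 37497.6
  Midwest: 37,200 × 73.1% = 27193.2
  South: 25,200 × 39.5% = 9954
Estimated total = 74644.8 → 74,600.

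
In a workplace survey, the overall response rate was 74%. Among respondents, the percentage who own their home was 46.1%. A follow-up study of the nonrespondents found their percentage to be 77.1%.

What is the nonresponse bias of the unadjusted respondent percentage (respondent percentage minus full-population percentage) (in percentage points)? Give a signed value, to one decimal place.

-8.1 percentage points

Nonresponse fraction = 1 − 0.74 = 0.26.
Bias = (nonresponse fraction) × (respondent percentage − nonrespondent percentage)
     = 0.26 × (46.1 − 77.1) = 0.26 × -31 = -8.06.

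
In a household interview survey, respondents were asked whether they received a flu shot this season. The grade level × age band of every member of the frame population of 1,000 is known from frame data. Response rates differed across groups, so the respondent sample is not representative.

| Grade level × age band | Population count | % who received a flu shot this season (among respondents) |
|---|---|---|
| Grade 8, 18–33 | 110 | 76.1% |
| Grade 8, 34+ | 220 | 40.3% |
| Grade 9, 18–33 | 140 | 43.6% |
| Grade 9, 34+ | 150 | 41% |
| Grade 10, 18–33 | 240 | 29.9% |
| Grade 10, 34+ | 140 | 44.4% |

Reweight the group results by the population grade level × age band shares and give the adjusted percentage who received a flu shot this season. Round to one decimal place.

Weight each group's respondent value by its population share:
  Grade 8, 18–33: (110/1,000) × 76.1 = 8.371
  Grade 8, 34+: (220/1,000) × 40.3 = 8.866
  Grade 9, 18–33: (140/1,000) × 43.6 = 6.104
  Grade 9, 34+: (150/1,000) × 41 = 6.15
  Grade 10, 18–33: (240/1,000) × 29.9 = 7.176
  Grade 10, 34+: (140/1,000) × 44.4 = 6.216
Post-stratified estimate = 42.883 → 42.9%.

42.9%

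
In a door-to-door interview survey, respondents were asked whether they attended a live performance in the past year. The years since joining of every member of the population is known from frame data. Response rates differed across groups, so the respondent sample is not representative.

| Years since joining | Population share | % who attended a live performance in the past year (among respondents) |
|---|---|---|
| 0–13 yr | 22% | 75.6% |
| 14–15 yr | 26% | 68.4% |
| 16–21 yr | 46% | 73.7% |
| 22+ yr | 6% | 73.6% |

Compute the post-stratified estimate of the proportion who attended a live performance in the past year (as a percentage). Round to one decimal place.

72.7%

Each cell contributes population-share × respondent value:
  0–13 yr: 0.22 × 75.6 = 16.632
  14–15 yr: 0.26 × 68.4 = 17.784
  16–21 yr: 0.46 × 73.7 = 33.902
  22+ yr: 0.06 × 73.6 = 4.416
Post-stratified estimate = 72.734 → 72.7%.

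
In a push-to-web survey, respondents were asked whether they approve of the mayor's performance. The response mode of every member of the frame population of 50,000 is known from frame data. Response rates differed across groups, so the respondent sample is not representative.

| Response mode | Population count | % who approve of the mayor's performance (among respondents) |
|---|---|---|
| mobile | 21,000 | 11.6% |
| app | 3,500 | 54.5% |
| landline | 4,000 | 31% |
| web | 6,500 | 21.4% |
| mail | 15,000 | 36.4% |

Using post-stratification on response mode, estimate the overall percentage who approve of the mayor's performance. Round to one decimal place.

Each cell contributes population-share × respondent value:
  mobile: (21,000/50,000) × 11.6 = 4.872
  app: (3,500/50,000) × 54.5 = 3.815
  landline: (4,000/50,000) × 31 = 2.48
  web: (6,500/50,000) × 21.4 = 2.782
  mail: (15,000/50,000) × 36.4 = 10.92
Post-stratified estimate = 24.869 → 24.9%.

24.9%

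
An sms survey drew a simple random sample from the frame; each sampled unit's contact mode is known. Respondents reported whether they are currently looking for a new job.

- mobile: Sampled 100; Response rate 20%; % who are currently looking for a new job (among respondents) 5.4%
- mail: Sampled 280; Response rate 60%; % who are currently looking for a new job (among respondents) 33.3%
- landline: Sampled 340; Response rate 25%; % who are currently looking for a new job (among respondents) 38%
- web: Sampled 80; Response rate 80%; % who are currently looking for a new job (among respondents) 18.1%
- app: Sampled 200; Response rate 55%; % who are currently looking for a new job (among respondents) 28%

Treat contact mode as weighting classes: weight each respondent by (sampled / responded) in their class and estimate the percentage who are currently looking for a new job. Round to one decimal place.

29.8%

With weight = n_sampled/n_responded per class, the weighted class total is n_sampled:
  mobile: 100 × 5.4 = 540
  mail: 280 × 33.3 = 9324
  landline: 340 × 38 = 12,920
  web: 80 × 18.1 = 1448
  app: 200 × 28 = 5600
Adjusted estimate = 29,832 / 1,000 = 29.832 → 29.8%.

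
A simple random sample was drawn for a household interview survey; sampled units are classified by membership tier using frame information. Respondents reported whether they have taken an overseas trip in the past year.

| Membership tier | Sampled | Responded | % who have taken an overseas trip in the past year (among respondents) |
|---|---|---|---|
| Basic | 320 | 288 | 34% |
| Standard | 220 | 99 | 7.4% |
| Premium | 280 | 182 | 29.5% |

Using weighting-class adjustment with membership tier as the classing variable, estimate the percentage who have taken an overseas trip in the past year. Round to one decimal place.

25.3%

Response rates by class: Basic 288/320 = 90%, Standard 99/220 = 45%, Premium 182/280 = 65%.
Inverse-response-rate weighting restores each class to its sampled count, so class totals weight by n_sampled:
  Basic: 320 × 34 = 10,880
  Standard: 220 × 7.4 = 1628
  Premium: 280 × 29.5 = 8260
Adjusted estimate = 20,768 / 820 = 25.3268 → 25.3%.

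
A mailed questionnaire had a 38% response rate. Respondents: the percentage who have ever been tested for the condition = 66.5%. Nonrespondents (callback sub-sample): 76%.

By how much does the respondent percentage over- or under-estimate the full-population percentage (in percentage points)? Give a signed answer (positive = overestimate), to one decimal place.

-5.9 percentage points

Nonresponse fraction = 1 − 0.38 = 0.62.
Bias = (nonresponse fraction) × (respondent percentage − nonrespondent percentage)
     = 0.62 × (66.5 − 76) = 0.62 × -9.5 = -5.89.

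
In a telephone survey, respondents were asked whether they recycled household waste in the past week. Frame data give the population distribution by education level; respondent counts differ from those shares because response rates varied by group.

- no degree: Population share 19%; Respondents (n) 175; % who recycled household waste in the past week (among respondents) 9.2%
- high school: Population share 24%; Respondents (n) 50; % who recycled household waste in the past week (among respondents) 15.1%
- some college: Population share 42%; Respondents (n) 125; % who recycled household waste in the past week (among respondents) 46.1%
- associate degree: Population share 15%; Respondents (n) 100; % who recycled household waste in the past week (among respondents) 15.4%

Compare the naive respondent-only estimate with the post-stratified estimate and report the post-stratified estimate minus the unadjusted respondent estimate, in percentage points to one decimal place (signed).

Unadjusted (pooled respondent) estimate weights by respondent counts:
  (175/450)×9.2 + (50/450)×15.1 + (125/450)×46.1 + (100/450)×15.4 = 21.4833%
Reweighting by population education level shares:
  0.19×9.2 + 0.24×15.1 + 0.42×46.1 + 0.15×15.4 = 27.044%
Difference = 27.044 − 21.4833 = 5.5607 pp.

+5.6 percentage points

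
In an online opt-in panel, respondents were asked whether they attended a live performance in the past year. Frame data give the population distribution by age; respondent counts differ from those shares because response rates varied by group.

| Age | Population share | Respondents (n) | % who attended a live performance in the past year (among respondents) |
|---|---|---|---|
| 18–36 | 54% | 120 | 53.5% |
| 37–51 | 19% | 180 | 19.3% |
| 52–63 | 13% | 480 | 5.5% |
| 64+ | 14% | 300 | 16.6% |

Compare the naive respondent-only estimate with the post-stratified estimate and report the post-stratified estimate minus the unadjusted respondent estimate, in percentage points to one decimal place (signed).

Naive respondent-only estimate (weights = respondent counts):
  (120/1080)×53.5 + (180/1080)×19.3 + (480/1080)×5.5 + (300/1080)×16.6 = 16.2167%
Post-stratified estimate weights by population shares:
  0.54×53.5 + 0.19×19.3 + 0.13×5.5 + 0.14×16.6 = 35.596%
Difference = 35.596 − 16.2167 = 19.3793 pp.

+19.4 percentage points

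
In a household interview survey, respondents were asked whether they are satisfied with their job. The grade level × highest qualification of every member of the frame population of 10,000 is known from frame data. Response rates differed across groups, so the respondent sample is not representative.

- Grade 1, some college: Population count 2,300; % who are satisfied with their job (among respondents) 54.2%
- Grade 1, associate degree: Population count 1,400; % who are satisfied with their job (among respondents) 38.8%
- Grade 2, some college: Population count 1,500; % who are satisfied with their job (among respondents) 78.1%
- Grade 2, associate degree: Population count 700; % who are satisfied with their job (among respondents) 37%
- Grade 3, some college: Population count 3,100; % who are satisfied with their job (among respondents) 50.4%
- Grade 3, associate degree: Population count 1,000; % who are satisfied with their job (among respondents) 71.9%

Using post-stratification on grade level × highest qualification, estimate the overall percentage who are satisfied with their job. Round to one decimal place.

55.0%

Each cell contributes population-share × respondent value:
  Grade 1, some college: (2,300/10,000) × 54.2 = 12.466
  Grade 1, associate degree: (1,400/10,000) × 38.8 = 5.432
  Grade 2, some college: (1,500/10,000) × 78.1 = 11.715
  Grade 2, associate degree: (700/10,000) × 37 = 2.59
  Grade 3, some college: (3,100/10,000) × 50.4 = 15.624
  Grade 3, associate degree: (1,000/10,000) × 71.9 = 7.19
Post-stratified estimate = 55.017 → 55.0%.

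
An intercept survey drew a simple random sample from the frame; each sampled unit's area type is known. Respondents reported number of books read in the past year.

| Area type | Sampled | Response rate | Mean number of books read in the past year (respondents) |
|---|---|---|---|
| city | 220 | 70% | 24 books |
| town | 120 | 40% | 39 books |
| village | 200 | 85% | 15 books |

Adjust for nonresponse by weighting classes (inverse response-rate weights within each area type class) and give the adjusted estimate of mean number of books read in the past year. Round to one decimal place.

Weighting each respondent by the inverse class response rate inflates each class back to its sampled size, so the class weight is n_sampled:
  city: 220 × 24 = 5280
  town: 120 × 39 = 4680
  village: 200 × 15 = 3000
Adjusted estimate = 12,960 / 540 = 24 → 24.0.

24.0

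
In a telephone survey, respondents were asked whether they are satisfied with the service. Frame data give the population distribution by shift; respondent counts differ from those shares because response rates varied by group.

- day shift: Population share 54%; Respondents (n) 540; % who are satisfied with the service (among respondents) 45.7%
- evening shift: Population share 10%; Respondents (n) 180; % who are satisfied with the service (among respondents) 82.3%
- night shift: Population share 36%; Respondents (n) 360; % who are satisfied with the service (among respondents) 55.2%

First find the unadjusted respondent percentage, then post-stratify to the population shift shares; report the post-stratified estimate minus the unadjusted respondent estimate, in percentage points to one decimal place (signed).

-2.2 percentage points

Without adjustment, the pooled respondent share is:
  (540/1080)×45.7 + (180/1080)×82.3 + (360/1080)×55.2 = 54.9667%
Reweighting by population shift shares:
  0.54×45.7 + 0.1×82.3 + 0.36×55.2 = 52.78%
Difference = 52.78 − 54.9667 = -2.1867 pp.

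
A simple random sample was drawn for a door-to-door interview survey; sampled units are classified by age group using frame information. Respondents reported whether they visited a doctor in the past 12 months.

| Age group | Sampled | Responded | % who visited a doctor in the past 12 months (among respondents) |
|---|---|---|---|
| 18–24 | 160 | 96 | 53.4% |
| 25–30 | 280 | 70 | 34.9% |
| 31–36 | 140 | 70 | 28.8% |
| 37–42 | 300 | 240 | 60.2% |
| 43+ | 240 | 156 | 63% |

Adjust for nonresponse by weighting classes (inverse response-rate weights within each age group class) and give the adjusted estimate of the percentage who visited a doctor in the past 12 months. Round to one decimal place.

Response rates by class: 18–24 96/160 = 60%, 25–30 70/280 = 25%, 31–36 70/140 = 50%, 37–42 240/300 = 80%, 43+ 156/240 = 65%.
Each respondent's weight = sampled/responded in their class; summing within a class gives n_sampled, so:
  18–24: 160 × 53.4 = 8544
  25–30: 280 × 34.9 = 9772
  31–36: 140 × 28.8 = 4032
  37–42: 300 × 60.2 = 18,060
  43+: 240 × 63 = 15,120
Adjusted estimate = 55,528 / 1,120 = 49.5786 → 49.6%.

49.6%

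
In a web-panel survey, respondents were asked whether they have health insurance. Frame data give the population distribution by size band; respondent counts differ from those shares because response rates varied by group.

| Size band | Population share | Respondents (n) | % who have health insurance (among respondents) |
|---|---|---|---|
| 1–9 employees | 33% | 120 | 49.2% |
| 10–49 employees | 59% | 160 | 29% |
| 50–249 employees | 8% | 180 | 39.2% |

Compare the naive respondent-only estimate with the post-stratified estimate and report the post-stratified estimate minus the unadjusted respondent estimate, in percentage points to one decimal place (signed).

-1.8 percentage points

Without adjustment, the pooled respondent share is:
  (120/460)×49.2 + (160/460)×29 + (180/460)×39.2 = 38.2609%
Post-stratified estimate weights by population shares:
  0.33×49.2 + 0.59×29 + 0.08×39.2 = 36.482%
Difference = 36.482 − 38.2609 = -1.7789 pp.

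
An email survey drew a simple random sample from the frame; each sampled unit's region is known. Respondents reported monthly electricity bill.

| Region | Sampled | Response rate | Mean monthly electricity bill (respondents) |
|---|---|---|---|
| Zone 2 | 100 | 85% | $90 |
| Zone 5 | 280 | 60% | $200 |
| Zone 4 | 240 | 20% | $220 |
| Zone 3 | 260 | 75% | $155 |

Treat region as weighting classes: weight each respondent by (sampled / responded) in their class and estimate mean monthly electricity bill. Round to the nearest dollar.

Inverse-response-rate weighting restores each class to its sampled count, so class totals weight by n_sampled:
  Zone 2: 100 × 90 = 9000
  Zone 5: 280 × 200 = 56,000
  Zone 4: 240 × 220 = 52,800
  Zone 3: 260 × 155 = 40,300
Adjusted estimate = 158,100 / 880 = 179.659 → $180.

$180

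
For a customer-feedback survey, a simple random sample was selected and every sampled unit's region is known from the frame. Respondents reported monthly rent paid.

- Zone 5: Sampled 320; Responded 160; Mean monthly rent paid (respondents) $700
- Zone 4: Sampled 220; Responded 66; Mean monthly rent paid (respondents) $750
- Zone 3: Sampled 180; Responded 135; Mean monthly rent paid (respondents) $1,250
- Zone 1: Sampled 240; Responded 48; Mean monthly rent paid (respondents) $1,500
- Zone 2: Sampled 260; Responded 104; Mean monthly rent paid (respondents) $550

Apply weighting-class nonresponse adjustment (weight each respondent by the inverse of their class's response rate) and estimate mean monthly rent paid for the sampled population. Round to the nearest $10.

$920

Response rates by class: Zone 5 160/320 = 50%, Zone 4 66/220 = 30%, Zone 3 135/180 = 75%, Zone 1 48/240 = 20%, Zone 2 104/260 = 40%.
Inverse-response-rate weighting restores each class to its sampled count, so class totals weight by n_sampled:
  Zone 5: 320 × 700 = 224,000
  Zone 4: 220 × 750 = 165,000
  Zone 3: 180 × 1250 = 225,000
  Zone 1: 240 × 1500 = 360,000
  Zone 2: 260 × 550 = 143,000
Adjusted estimate = 1,117,000 / 1,220 = 915.574 → $920.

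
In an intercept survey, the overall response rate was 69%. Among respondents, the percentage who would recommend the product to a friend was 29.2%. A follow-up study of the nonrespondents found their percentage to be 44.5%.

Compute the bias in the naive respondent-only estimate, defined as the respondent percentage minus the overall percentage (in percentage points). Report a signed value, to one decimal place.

Nonresponse fraction = 1 − 0.69 = 0.31.
Bias = (nonresponse fraction) × (respondent percentage − nonrespondent percentage)
     = 0.31 × (29.2 − 44.5) = 0.31 × -15.3 = -4.743.

-4.7 percentage points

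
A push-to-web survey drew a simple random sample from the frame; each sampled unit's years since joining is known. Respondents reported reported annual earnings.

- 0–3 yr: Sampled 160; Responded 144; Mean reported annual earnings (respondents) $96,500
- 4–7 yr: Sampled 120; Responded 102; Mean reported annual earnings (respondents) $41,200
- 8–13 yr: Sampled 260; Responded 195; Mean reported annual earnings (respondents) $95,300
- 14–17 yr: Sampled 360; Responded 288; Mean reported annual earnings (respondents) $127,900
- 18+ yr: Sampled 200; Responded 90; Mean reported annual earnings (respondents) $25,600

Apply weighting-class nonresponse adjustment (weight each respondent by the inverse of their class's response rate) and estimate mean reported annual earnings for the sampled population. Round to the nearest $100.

$87,600

Response rates by class: 0–3 yr 144/160 = 90%, 4–7 yr 102/120 = 85%, 8–13 yr 195/260 = 75%, 14–17 yr 288/360 = 80%, 18+ yr 90/200 = 45%.
With weight = n_sampled/n_responded per class, the weighted class total is n_sampled:
  0–3 yr: 160 × 96,500 = 15,440,000
  4–7 yr: 120 × 41,200 = 4,944,000
  8–13 yr: 260 × 95,300 = 24,778,000
  14–17 yr: 360 × 127,900 = 46,044,000
  18+ yr: 200 × 25,600 = 5,120,000
Adjusted estimate = 96,326,000 / 1,100 = 87569.1 → $87,600.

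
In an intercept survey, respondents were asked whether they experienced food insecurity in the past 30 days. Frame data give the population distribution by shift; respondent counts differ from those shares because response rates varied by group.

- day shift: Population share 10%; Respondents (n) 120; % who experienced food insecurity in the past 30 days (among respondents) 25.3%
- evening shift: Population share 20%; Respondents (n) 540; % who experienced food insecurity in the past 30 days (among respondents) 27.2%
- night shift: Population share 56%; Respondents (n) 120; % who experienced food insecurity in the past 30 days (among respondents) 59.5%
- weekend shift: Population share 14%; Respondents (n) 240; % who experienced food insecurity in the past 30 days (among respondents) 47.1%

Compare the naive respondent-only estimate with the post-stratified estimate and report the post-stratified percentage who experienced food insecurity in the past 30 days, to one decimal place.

Naive respondent-only estimate (weights = respondent counts):
  (120/1020)×25.3 + (540/1020)×27.2 + (120/1020)×59.5 + (240/1020)×47.1 = 35.4588%
Post-stratified estimate weights by population shares:
  0.1×25.3 + 0.2×27.2 + 0.56×59.5 + 0.14×47.1 = 47.884%

47.9%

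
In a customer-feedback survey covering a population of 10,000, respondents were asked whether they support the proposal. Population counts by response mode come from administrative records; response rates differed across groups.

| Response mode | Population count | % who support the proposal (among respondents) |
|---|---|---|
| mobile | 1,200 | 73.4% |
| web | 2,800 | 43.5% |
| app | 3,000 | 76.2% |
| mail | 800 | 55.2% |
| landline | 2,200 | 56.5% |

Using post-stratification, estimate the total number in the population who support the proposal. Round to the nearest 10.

6,070

Estimated count per cell = population count × respondent percentage:
  mobile: 1,200 × 73.4% = 880.8
  web: 2,800 × 43.5% = 1218
  app: 3,000 × 76.2% = 2286
  mail: 800 × 55.2% = 441.6
  landline: 2,200 × 56.5% = 1243
Estimated total = 6069.4 → 6,070.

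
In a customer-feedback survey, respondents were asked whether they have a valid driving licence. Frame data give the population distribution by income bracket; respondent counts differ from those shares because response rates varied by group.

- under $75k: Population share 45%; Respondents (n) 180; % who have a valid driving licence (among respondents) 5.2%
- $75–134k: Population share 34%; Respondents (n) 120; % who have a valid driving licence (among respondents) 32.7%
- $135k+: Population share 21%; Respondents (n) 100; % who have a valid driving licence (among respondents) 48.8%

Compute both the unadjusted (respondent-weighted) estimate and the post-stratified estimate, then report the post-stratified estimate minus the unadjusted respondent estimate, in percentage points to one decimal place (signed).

-0.6 percentage points

Naive respondent-only estimate (weights = respondent counts):
  (180/400)×5.2 + (120/400)×32.7 + (100/400)×48.8 = 24.35%
Reweighting by population income bracket shares:
  0.45×5.2 + 0.34×32.7 + 0.21×48.8 = 23.706%
Difference = 23.706 − 24.35 = -0.644 pp.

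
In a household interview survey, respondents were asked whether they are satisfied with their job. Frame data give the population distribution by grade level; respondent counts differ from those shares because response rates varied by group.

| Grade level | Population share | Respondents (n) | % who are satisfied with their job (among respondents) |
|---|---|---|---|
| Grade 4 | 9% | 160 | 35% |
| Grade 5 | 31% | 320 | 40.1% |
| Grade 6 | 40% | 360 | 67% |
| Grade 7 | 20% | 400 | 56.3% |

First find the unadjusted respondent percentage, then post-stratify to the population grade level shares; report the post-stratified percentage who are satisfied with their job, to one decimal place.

53.6%

Naive respondent-only estimate (weights = respondent counts):
  (160/1240)×35 + (320/1240)×40.1 + (360/1240)×67 + (400/1240)×56.3 = 52.4774%
Reweighting by population grade level shares:
  0.09×35 + 0.31×40.1 + 0.4×67 + 0.2×56.3 = 53.641%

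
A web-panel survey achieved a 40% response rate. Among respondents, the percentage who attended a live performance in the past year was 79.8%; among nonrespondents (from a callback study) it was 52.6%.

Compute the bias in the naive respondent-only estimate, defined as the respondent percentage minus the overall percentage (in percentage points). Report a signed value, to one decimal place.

Nonresponse fraction = 1 − 0.4 = 0.6.
Bias = (nonresponse fraction) × (respondent percentage − nonrespondent percentage)
     = 0.6 × (79.8 − 52.6) = 0.6 × 27.2 = 16.32.

+16.3 percentage points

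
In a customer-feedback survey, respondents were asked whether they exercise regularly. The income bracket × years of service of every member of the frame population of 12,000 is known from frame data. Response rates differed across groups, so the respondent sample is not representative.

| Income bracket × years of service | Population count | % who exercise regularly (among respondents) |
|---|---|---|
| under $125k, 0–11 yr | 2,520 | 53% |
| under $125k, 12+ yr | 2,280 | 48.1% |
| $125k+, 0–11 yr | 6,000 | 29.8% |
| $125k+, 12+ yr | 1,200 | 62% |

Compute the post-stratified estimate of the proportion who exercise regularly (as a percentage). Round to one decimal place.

Reweight to the known income bracket × years of service distribution:
  under $125k, 0–11 yr: (2,520/12,000) × 53 = 11.13
  under $125k, 12+ yr: (2,280/12,000) × 48.1 = 9.139
  $125k+, 0–11 yr: (6,000/12,000) × 29.8 = 14.9
  $125k+, 12+ yr: (1,200/12,000) × 62 = 6.2
Post-stratified estimate = 41.369 → 41.4%.

41.4%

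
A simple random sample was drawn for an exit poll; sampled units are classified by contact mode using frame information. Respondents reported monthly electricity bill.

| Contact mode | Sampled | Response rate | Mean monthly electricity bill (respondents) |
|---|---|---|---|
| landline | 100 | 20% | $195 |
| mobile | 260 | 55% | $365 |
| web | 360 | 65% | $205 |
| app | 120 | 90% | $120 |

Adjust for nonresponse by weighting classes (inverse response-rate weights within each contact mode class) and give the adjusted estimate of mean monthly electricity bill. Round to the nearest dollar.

$241

With weight = n_sampled/n_responded per class, the weighted class total is n_sampled:
  landline: 100 × 195 = 19,500
  mobile: 260 × 365 = 94,900
  web: 360 × 205 = 73,800
  app: 120 × 120 = 14,400
Adjusted estimate = 202,600 / 840 = 241.19 → $241.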